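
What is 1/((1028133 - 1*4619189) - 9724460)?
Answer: -1/13315516 ≈ -7.5100e-8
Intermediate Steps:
1/((1028133 - 1*4619189) - 9724460) = 1/((1028133 - 4619189) - 9724460) = 1/(-3591056 - 9724460) = 1/(-13315516) = -1/13315516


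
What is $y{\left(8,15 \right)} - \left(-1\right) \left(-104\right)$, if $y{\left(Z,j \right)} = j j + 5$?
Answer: $126$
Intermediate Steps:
$y{\left(Z,j \right)} = 5 + j^{2}$ ($y{\left(Z,j \right)} = j^{2} + 5 = 5 + j^{2}$)
$y{\left(8,15 \right)} - \left(-1\right) \left(-104\right) = \left(5 + 15^{2}\right) - \left(-1\right) \left(-104\right) = \left(5 + 225\right) - 104 = 230 - 104 = 126$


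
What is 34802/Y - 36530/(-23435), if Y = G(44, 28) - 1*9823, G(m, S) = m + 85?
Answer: -46146305/22717889 ≈ -2.0313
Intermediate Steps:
G(m, S) = 85 + m
Y = -9694 (Y = (85 + 44) - 1*9823 = 129 - 9823 = -9694)
34802/Y - 36530/(-23435) = 34802/(-9694) - 36530/(-23435) = 34802*(-1/9694) - 36530*(-1/23435) = -17401/4847 + 7306/4687 = -46146305/22717889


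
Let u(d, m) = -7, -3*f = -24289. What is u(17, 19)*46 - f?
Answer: -25255/3 ≈ -8418.3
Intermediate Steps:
f = 24289/3 (f = -1/3*(-24289) = 24289/3 ≈ 8096.3)
u(17, 19)*46 - f = -7*46 - 1*24289/3 = -322 - 24289/3 = -25255/3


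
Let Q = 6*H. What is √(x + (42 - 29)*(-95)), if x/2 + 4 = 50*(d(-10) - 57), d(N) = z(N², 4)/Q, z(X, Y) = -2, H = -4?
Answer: 2*I*√15603/3 ≈ 83.275*I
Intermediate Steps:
Q = -24 (Q = 6*(-4) = -24)
d(N) = 1/12 (d(N) = -2/(-24) = -2*(-1/24) = 1/12)
x = -17099/3 (x = -8 + 2*(50*(1/12 - 57)) = -8 + 2*(50*(-683/12)) = -8 + 2*(-17075/6) = -8 - 17075/3 = -17099/3 ≈ -5699.7)
√(x + (42 - 29)*(-95)) = √(-17099/3 + (42 - 29)*(-95)) = √(-17099/3 + 13*(-95)) = √(-17099/3 - 1235) = √(-20804/3) = 2*I*√15603/3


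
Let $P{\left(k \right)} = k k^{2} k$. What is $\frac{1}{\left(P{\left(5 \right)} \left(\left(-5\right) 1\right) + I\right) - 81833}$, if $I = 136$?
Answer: $- \frac{1}{84822} \approx -1.1789 \cdot 10^{-5}$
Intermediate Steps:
$P{\left(k \right)} = k^{4}$ ($P{\left(k \right)} = k^{3} k = k^{4}$)
$\frac{1}{\left(P{\left(5 \right)} \left(\left(-5\right) 1\right) + I\right) - 81833} = \frac{1}{\left(5^{4} \left(\left(-5\right) 1\right) + 136\right) - 81833} = \frac{1}{\left(625 \left(-5\right) + 136\right) - 81833} = \frac{1}{\left(-3125 + 136\right) - 81833} = \frac{1}{-2989 - 81833} = \frac{1}{-84822} = - \frac{1}{84822}$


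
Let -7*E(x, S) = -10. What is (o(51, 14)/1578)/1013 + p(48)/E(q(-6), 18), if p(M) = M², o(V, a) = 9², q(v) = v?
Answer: 4296805767/2664190 ≈ 1612.8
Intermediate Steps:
o(V, a) = 81
E(x, S) = 10/7 (E(x, S) = -⅐*(-10) = 10/7)
(o(51, 14)/1578)/1013 + p(48)/E(q(-6), 18) = (81/1578)/1013 + 48²/(10/7) = (81*(1/1578))*(1/1013) + 2304*(7/10) = (27/526)*(1/1013) + 8064/5 = 27/532838 + 8064/5 = 4296805767/2664190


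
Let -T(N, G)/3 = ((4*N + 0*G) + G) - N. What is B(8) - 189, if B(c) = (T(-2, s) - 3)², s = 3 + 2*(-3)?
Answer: 387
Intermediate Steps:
s = -3 (s = 3 - 6 = -3)
T(N, G) = -9*N - 3*G (T(N, G) = -3*(((4*N + 0*G) + G) - N) = -3*(((4*N + 0) + G) - N) = -3*((4*N + G) - N) = -3*((G + 4*N) - N) = -3*(G + 3*N) = -9*N - 3*G)
B(c) = 576 (B(c) = ((-9*(-2) - 3*(-3)) - 3)² = ((18 + 9) - 3)² = (27 - 3)² = 24² = 576)
B(8) - 189 = 576 - 189 = 387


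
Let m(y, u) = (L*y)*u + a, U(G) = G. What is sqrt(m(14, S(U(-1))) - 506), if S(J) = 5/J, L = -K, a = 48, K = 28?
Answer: sqrt(1502) ≈ 38.756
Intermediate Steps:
L = -28 (L = -1*28 = -28)
m(y, u) = 48 - 28*u*y (m(y, u) = (-28*y)*u + 48 = -28*u*y + 48 = 48 - 28*u*y)
sqrt(m(14, S(U(-1))) - 506) = sqrt((48 - 28*5/(-1)*14) - 506) = sqrt((48 - 28*5*(-1)*14) - 506) = sqrt((48 - 28*(-5)*14) - 506) = sqrt((48 + 1960) - 506) = sqrt(2008 - 506) = sqrt(1502)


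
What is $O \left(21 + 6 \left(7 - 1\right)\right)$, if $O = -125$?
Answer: $-7125$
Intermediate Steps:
$O \left(21 + 6 \left(7 - 1\right)\right) = - 125 \left(21 + 6 \left(7 - 1\right)\right) = - 125 \left(21 + 6 \cdot 6\right) = - 125 \left(21 + 36\right) = \left(-125\right) 57 = -7125$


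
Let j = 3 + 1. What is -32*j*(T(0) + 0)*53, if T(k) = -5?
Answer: 33920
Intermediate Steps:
j = 4
-32*j*(T(0) + 0)*53 = -128*(-5 + 0)*53 = -128*(-5)*53 = -32*(-20)*53 = 640*53 = 33920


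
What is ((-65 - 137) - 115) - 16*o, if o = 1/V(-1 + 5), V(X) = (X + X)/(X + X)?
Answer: -333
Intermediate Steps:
V(X) = 1 (V(X) = (2*X)/((2*X)) = (2*X)*(1/(2*X)) = 1)
o = 1 (o = 1/1 = 1)
((-65 - 137) - 115) - 16*o = ((-65 - 137) - 115) - 16*1 = (-202 - 115) - 16 = -317 - 16 = -333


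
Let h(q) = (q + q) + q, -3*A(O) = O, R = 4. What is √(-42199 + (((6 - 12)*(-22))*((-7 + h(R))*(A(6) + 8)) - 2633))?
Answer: 2*I*√10218 ≈ 202.17*I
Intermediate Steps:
A(O) = -O/3
h(q) = 3*q (h(q) = 2*q + q = 3*q)
√(-42199 + (((6 - 12)*(-22))*((-7 + h(R))*(A(6) + 8)) - 2633)) = √(-42199 + (((6 - 12)*(-22))*((-7 + 3*4)*(-⅓*6 + 8)) - 2633)) = √(-42199 + ((-6*(-22))*((-7 + 12)*(-2 + 8)) - 2633)) = √(-42199 + (132*(5*6) - 2633)) = √(-42199 + (132*30 - 2633)) = √(-42199 + (3960 - 2633)) = √(-42199 + 1327) = √(-40872) = 2*I*√10218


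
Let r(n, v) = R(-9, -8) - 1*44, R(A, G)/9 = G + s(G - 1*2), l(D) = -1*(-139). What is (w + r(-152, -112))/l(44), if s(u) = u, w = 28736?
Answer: 28530/139 ≈ 205.25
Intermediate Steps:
l(D) = 139
R(A, G) = -18 + 18*G (R(A, G) = 9*(G + (G - 1*2)) = 9*(G + (G - 2)) = 9*(G + (-2 + G)) = 9*(-2 + 2*G) = -18 + 18*G)
r(n, v) = -206 (r(n, v) = (-18 + 18*(-8)) - 1*44 = (-18 - 144) - 44 = -162 - 44 = -206)
(w + r(-152, -112))/l(44) = (28736 - 206)/139 = 28530*(1/139) = 28530/139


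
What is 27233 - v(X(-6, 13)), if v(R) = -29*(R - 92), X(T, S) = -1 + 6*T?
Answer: 23492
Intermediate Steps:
v(R) = 2668 - 29*R (v(R) = -29*(-92 + R) = 2668 - 29*R)
27233 - v(X(-6, 13)) = 27233 - (2668 - 29*(-1 + 6*(-6))) = 27233 - (2668 - 29*(-1 - 36)) = 27233 - (2668 - 29*(-37)) = 27233 - (2668 + 1073) = 27233 - 1*3741 = 27233 - 3741 = 23492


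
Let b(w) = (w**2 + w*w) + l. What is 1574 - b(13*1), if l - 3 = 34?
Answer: 1199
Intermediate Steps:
l = 37 (l = 3 + 34 = 37)
b(w) = 37 + 2*w**2 (b(w) = (w**2 + w*w) + 37 = (w**2 + w**2) + 37 = 2*w**2 + 37 = 37 + 2*w**2)
1574 - b(13*1) = 1574 - (37 + 2*(13*1)**2) = 1574 - (37 + 2*13**2) = 1574 - (37 + 2*169) = 1574 - (37 + 338) = 1574 - 1*375 = 1574 - 375 = 1199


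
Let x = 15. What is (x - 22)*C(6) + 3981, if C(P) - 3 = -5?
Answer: 3995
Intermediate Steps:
C(P) = -2 (C(P) = 3 - 5 = -2)
(x - 22)*C(6) + 3981 = (15 - 22)*(-2) + 3981 = -7*(-2) + 3981 = 14 + 3981 = 3995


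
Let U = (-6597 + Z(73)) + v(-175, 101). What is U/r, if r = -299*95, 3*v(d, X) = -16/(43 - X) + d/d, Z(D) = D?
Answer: 567551/2471235 ≈ 0.22966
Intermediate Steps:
v(d, X) = ⅓ - 16/(3*(43 - X)) (v(d, X) = (-16/(43 - X) + d/d)/3 = (-16/(43 - X) + 1)/3 = (1 - 16/(43 - X))/3 = ⅓ - 16/(3*(43 - X)))
U = -567551/87 (U = (-6597 + 73) + (-27 + 101)/(3*(-43 + 101)) = -6524 + (⅓)*74/58 = -6524 + (⅓)*(1/58)*74 = -6524 + 37/87 = -567551/87 ≈ -6523.6)
r = -28405
U/r = -567551/87/(-28405) = -567551/87*(-1/28405) = 567551/2471235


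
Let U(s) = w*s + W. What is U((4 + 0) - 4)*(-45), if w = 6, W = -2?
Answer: 90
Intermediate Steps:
U(s) = -2 + 6*s (U(s) = 6*s - 2 = -2 + 6*s)
U((4 + 0) - 4)*(-45) = (-2 + 6*((4 + 0) - 4))*(-45) = (-2 + 6*(4 - 4))*(-45) = (-2 + 6*0)*(-45) = (-2 + 0)*(-45) = -2*(-45) = 90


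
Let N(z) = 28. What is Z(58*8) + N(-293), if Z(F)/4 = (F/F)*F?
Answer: 1884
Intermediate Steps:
Z(F) = 4*F (Z(F) = 4*((F/F)*F) = 4*(1*F) = 4*F)
Z(58*8) + N(-293) = 4*(58*8) + 28 = 4*464 + 28 = 1856 + 28 = 1884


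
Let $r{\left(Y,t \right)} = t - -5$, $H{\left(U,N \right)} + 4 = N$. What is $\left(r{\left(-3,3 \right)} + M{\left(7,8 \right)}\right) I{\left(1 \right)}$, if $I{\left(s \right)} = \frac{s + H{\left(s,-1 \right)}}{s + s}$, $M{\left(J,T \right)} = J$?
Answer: $-30$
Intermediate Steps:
$H{\left(U,N \right)} = -4 + N$
$r{\left(Y,t \right)} = 5 + t$ ($r{\left(Y,t \right)} = t + 5 = 5 + t$)
$I{\left(s \right)} = \frac{-5 + s}{2 s}$ ($I{\left(s \right)} = \frac{s - 5}{s + s} = \frac{s - 5}{2 s} = \left(-5 + s\right) \frac{1}{2 s} = \frac{-5 + s}{2 s}$)
$\left(r{\left(-3,3 \right)} + M{\left(7,8 \right)}\right) I{\left(1 \right)} = \left(\left(5 + 3\right) + 7\right) \frac{-5 + 1}{2 \cdot 1} = \left(8 + 7\right) \frac{1}{2} \cdot 1 \left(-4\right) = 15 \left(-2\right) = -30$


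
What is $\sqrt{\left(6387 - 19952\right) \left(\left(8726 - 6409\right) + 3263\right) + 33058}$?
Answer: $i \sqrt{75659642} \approx 8698.3 i$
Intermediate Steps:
$\sqrt{\left(6387 - 19952\right) \left(\left(8726 - 6409\right) + 3263\right) + 33058} = \sqrt{- 13565 \left(\left(8726 - 6409\right) + 3263\right) + 33058} = \sqrt{- 13565 \left(2317 + 3263\right) + 33058} = \sqrt{\left(-13565\right) 5580 + 33058} = \sqrt{-75692700 + 33058} = \sqrt{-75659642} = i \sqrt{75659642}$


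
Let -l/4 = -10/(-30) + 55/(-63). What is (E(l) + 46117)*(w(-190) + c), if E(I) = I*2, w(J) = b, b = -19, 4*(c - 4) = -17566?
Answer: -3658204537/18 ≈ -2.0323e+8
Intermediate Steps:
c = -8775/2 (c = 4 + (1/4)*(-17566) = 4 - 8783/2 = -8775/2 ≈ -4387.5)
l = 136/63 (l = -4*(-10/(-30) + 55/(-63)) = -4*(-10*(-1/30) + 55*(-1/63)) = -4*(1/3 - 55/63) = -4*(-34/63) = 136/63 ≈ 2.1587)
w(J) = -19
E(I) = 2*I
(E(l) + 46117)*(w(-190) + c) = (2*(136/63) + 46117)*(-19 - 8775/2) = (272/63 + 46117)*(-8813/2) = (2905643/63)*(-8813/2) = -3658204537/18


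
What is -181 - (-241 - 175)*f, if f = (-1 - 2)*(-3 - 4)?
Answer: 8555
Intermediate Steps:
f = 21 (f = -3*(-7) = 21)
-181 - (-241 - 175)*f = -181 - (-241 - 175)*21 = -181 - (-416)*21 = -181 - 1*(-8736) = -181 + 8736 = 8555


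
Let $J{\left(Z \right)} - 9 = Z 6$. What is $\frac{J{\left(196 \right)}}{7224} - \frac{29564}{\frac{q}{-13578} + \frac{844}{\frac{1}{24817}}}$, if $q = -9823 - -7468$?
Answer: $\frac{37123616211123}{228277318887464} \approx 0.16263$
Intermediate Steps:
$J{\left(Z \right)} = 9 + 6 Z$ ($J{\left(Z \right)} = 9 + Z 6 = 9 + 6 Z$)
$q = -2355$ ($q = -9823 + 7468 = -2355$)
$\frac{J{\left(196 \right)}}{7224} - \frac{29564}{\frac{q}{-13578} + \frac{844}{\frac{1}{24817}}} = \frac{9 + 6 \cdot 196}{7224} - \frac{29564}{- \frac{2355}{-13578} + \frac{844}{\frac{1}{24817}}} = \left(9 + 1176\right) \frac{1}{7224} - \frac{29564}{\left(-2355\right) \left(- \frac{1}{13578}\right) + 844 \frac{1}{\frac{1}{24817}}} = 1185 \cdot \frac{1}{7224} - \frac{29564}{\frac{785}{4526} + 844 \cdot 24817} = \frac{395}{2408} - \frac{29564}{\frac{785}{4526} + 20945548} = \frac{395}{2408} - \frac{29564}{\frac{94799551033}{4526}} = \frac{395}{2408} - \frac{133806664}{94799551033} = \frac{37123616211123}{228277318887464}$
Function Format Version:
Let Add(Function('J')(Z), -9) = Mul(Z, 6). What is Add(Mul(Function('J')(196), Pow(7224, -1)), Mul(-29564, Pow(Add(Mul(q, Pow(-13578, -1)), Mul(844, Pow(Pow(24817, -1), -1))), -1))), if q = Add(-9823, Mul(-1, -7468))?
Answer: Rational(37123616211123, 228277318887464) ≈ 0.16263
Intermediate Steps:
Function('J')(Z) = Add(9, Mul(6, Z)) (Function('J')(Z) = Add(9, Mul(Z, 6)) = Add(9, Mul(6, Z)))
q = -2355 (q = Add(-9823, 7468) = -2355)
Add(Mul(Function('J')(196), Pow(7224, -1)), Mul(-29564, Pow(Add(Mul(q, Pow(-13578, -1)), Mul(844, Pow(Pow(24817, -1), -1))), -1))) = Add(Mul(Add(9, Mul(6, 196)), Pow(7224, -1)), Mul(-29564, Pow(Add(Mul(-2355, Pow(-13578, -1)), Mul(844, Pow(Pow(24817, -1), -1))), -1))) = Add(Mul(Add(9, 1176), Rational(1, 7224)), Mul(-29564, Pow(Add(Mul(-2355, Rational(-1, 13578)), Mul(844, Pow(Rational(1, 24817), -1))), -1))) = Add(Mul(1185, Rational(1, 7224)), Mul(-29564, Pow(Add(Rational(785, 4526), Mul(844, 24817)), -1))) = Add(Rational(395, 2408), Mul(-29564, Pow(Add(Rational(785, 4526), 20945548), -1))) = Add(Rational(395, 2408), Mul(-29564, Pow(Rational(94799551033, 4526), -1))) = Add(Rational(395, 2408), Mul(-29564, Rational(4526, 94799551033))) = Add(Rational(395, 2408), Rational(-133806664, 94799551033)) = Rational(37123616211123, 228277318887464)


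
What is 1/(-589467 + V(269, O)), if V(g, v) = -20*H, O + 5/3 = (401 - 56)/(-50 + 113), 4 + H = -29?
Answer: -1/588807 ≈ -1.6983e-6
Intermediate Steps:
H = -33 (H = -4 - 29 = -33)
O = 80/21 (O = -5/3 + (401 - 56)/(-50 + 113) = -5/3 + 345/63 = -5/3 + 345*(1/63) = -5/3 + 115/21 = 80/21 ≈ 3.8095)
V(g, v) = 660 (V(g, v) = -20*(-33) = 660)
1/(-589467 + V(269, O)) = 1/(-589467 + 660) = 1/(-588807) = -1/588807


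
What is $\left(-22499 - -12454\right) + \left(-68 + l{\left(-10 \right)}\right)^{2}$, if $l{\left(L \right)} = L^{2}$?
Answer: $-9021$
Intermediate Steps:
$\left(-22499 - -12454\right) + \left(-68 + l{\left(-10 \right)}\right)^{2} = \left(-22499 - -12454\right) + \left(-68 + \left(-10\right)^{2}\right)^{2} = \left(-22499 + 12454\right) + \left(-68 + 100\right)^{2} = -10045 + 32^{2} = -10045 + 1024 = -9021$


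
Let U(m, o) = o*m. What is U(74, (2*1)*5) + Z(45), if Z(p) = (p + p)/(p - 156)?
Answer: 27350/37 ≈ 739.19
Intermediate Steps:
U(m, o) = m*o
Z(p) = 2*p/(-156 + p) (Z(p) = (2*p)/(-156 + p) = 2*p/(-156 + p))
U(74, (2*1)*5) + Z(45) = 74*((2*1)*5) + 2*45/(-156 + 45) = 74*(2*5) + 2*45/(-111) = 74*10 + 2*45*(-1/111) = 740 - 30/37 = 27350/37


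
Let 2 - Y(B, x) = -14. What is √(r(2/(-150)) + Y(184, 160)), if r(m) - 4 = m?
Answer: √4497/15 ≈ 4.4706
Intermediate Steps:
Y(B, x) = 16 (Y(B, x) = 2 - 1*(-14) = 2 + 14 = 16)
r(m) = 4 + m
√(r(2/(-150)) + Y(184, 160)) = √((4 + 2/(-150)) + 16) = √((4 + 2*(-1/150)) + 16) = √((4 - 1/75) + 16) = √(299/75 + 16) = √(1499/75) = √4497/15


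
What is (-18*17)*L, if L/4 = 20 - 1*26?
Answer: 7344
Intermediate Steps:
L = -24 (L = 4*(20 - 1*26) = 4*(20 - 26) = 4*(-6) = -24)
(-18*17)*L = -18*17*(-24) = -306*(-24) = 7344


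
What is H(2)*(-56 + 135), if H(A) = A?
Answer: 158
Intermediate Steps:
H(2)*(-56 + 135) = 2*(-56 + 135) = 2*79 = 158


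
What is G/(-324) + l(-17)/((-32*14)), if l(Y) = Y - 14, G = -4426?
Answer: 498223/36288 ≈ 13.730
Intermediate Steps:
l(Y) = -14 + Y
G/(-324) + l(-17)/((-32*14)) = -4426/(-324) + (-14 - 17)/((-32*14)) = -4426*(-1/324) - 31/(-448) = 2213/162 - 31*(-1/448) = 2213/162 + 31/448 = 498223/36288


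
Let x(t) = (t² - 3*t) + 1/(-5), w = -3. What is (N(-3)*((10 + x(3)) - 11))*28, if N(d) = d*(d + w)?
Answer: -3024/5 ≈ -604.80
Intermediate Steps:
N(d) = d*(-3 + d) (N(d) = d*(d - 3) = d*(-3 + d))
x(t) = -⅕ + t² - 3*t (x(t) = (t² - 3*t) - ⅕ = -⅕ + t² - 3*t)
(N(-3)*((10 + x(3)) - 11))*28 = ((-3*(-3 - 3))*((10 + (-⅕ + 3² - 3*3)) - 11))*28 = ((-3*(-6))*((10 + (-⅕ + 9 - 9)) - 11))*28 = (18*((10 - ⅕) - 11))*28 = (18*(49/5 - 11))*28 = (18*(-6/5))*28 = -108/5*28 = -3024/5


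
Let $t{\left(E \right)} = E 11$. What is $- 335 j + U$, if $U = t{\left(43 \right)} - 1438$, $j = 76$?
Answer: $-26425$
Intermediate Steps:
$t{\left(E \right)} = 11 E$
$U = -965$ ($U = 11 \cdot 43 - 1438 = 473 - 1438 = -965$)
$- 335 j + U = \left(-335\right) 76 - 965 = -25460 - 965 = -26425$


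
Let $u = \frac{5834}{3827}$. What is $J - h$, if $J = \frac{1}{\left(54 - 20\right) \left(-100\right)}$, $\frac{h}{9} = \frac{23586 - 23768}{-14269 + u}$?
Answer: $- \frac{7122643343}{61881846200} \approx -0.1151$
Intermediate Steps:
$u = \frac{5834}{3827}$ ($u = 5834 \cdot \frac{1}{3827} = \frac{5834}{3827} \approx 1.5244$)
$h = \frac{2089542}{18200543}$ ($h = 9 \frac{23586 - 23768}{-14269 + \frac{5834}{3827}} = 9 \left(- \frac{182}{- \frac{54601629}{3827}}\right) = 9 \left(\left(-182\right) \left(- \frac{3827}{54601629}\right)\right) = 9 \cdot \frac{696514}{54601629} = \frac{2089542}{18200543} \approx 0.11481$)
$J = - \frac{1}{3400}$ ($J = \frac{1}{34 \left(-100\right)} = \frac{1}{-3400} = - \frac{1}{3400} \approx -0.00029412$)
$J - h = - \frac{1}{3400} - \frac{2089542}{18200543} = - \frac{7122643343}{61881846200}$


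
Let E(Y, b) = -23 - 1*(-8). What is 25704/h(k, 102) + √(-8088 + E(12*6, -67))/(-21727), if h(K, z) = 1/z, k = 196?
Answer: 2621808 - I*√8103/21727 ≈ 2.6218e+6 - 0.0041431*I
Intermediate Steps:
E(Y, b) = -15 (E(Y, b) = -23 + 8 = -15)
25704/h(k, 102) + √(-8088 + E(12*6, -67))/(-21727) = 25704/(1/102) + √(-8088 - 15)/(-21727) = 25704/(1/102) + √(-8103)*(-1/21727) = 25704*102 + (I*√8103)*(-1/21727) = 2621808 - I*√8103/21727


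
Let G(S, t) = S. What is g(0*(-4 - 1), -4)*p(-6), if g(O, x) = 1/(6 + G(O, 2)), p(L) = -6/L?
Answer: ⅙ ≈ 0.16667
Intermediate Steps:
g(O, x) = 1/(6 + O)
g(0*(-4 - 1), -4)*p(-6) = (-6/(-6))/(6 + 0*(-4 - 1)) = (-6*(-⅙))/(6 + 0*(-5)) = 1/(6 + 0) = 1/6 = (⅙)*1 = ⅙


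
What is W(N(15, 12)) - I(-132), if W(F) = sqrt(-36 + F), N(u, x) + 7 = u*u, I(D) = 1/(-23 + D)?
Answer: 1/155 + sqrt(182) ≈ 13.497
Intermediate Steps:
N(u, x) = -7 + u**2 (N(u, x) = -7 + u*u = -7 + u**2)
W(N(15, 12)) - I(-132) = sqrt(-36 + (-7 + 15**2)) - 1/(-23 - 132) = sqrt(-36 + (-7 + 225)) - 1/(-155) = sqrt(-36 + 218) - 1*(-1/155) = sqrt(182) + 1/155 = 1/155 + sqrt(182)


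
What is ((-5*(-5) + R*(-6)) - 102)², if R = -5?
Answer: 2209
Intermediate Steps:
((-5*(-5) + R*(-6)) - 102)² = ((-5*(-5) - 5*(-6)) - 102)² = ((25 + 30) - 102)² = (55 - 102)² = (-47)² = 2209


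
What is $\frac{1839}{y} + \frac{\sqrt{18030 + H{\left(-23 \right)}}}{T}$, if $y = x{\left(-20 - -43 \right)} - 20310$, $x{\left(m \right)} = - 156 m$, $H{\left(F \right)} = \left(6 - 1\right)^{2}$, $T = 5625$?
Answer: $- \frac{613}{7966} + \frac{\sqrt{18055}}{5625} \approx -0.053064$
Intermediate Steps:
$H{\left(F \right)} = 25$ ($H{\left(F \right)} = 5^{2} = 25$)
$y = -23898$ ($y = - 156 \left(-20 - -43\right) - 20310 = - 156 \left(-20 + 43\right) - 20310 = \left(-156\right) 23 - 20310 = -3588 - 20310 = -23898$)
$\frac{1839}{y} + \frac{\sqrt{18030 + H{\left(-23 \right)}}}{T} = \frac{1839}{-23898} + \frac{\sqrt{18030 + 25}}{5625} = 1839 \left(- \frac{1}{23898}\right) + \sqrt{18055} \cdot \frac{1}{5625} = - \frac{613}{7966} + \frac{\sqrt{18055}}{5625}$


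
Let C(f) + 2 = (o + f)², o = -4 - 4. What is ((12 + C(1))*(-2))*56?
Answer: -6608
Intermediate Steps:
o = -8
C(f) = -2 + (-8 + f)²
((12 + C(1))*(-2))*56 = ((12 + (-2 + (-8 + 1)²))*(-2))*56 = ((12 + (-2 + (-7)²))*(-2))*56 = ((12 + (-2 + 49))*(-2))*56 = ((12 + 47)*(-2))*56 = (59*(-2))*56 = -118*56 = -6608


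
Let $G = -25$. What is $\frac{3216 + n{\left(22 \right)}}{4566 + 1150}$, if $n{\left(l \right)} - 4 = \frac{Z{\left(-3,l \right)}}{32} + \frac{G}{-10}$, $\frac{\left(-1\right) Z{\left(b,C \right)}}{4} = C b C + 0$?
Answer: $\frac{851}{1429} \approx 0.59552$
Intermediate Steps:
$Z{\left(b,C \right)} = - 4 b C^{2}$ ($Z{\left(b,C \right)} = - 4 \left(C b C + 0\right) = - 4 \left(b C^{2} + 0\right) = - 4 b C^{2}$)
$n{\left(l \right)} = \frac{13}{2} + \frac{3 l^{2}}{8}$ ($n{\left(l \right)} = 4 + \left(\frac{\left(-4\right) \left(-3\right) l^{2}}{32} - \frac{25}{-10}\right) = 4 + \left(12 l^{2} \cdot \frac{1}{32} - - \frac{5}{2}\right) = 4 + \left(\frac{3 l^{2}}{8} + \frac{5}{2}\right) = 4 + \left(\frac{5}{2} + \frac{3 l^{2}}{8}\right) = \frac{13}{2} + \frac{3 l^{2}}{8}$)
$\frac{3216 + n{\left(22 \right)}}{4566 + 1150} = \frac{3216 + \left(\frac{13}{2} + \frac{3 \cdot 22^{2}}{8}\right)}{4566 + 1150} = \frac{3216 + \left(\frac{13}{2} + \frac{3}{8} \cdot 484\right)}{5716} = \left(3216 + \left(\frac{13}{2} + \frac{363}{2}\right)\right) \frac{1}{5716} = \left(3216 + 188\right) \frac{1}{5716} = 3404 \cdot \frac{1}{5716} = \frac{851}{1429}$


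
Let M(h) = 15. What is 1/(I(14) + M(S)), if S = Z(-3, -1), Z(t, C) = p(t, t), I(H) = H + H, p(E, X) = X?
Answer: 1/43 ≈ 0.023256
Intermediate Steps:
I(H) = 2*H
Z(t, C) = t
S = -3
1/(I(14) + M(S)) = 1/(2*14 + 15) = 1/(28 + 15) = 1/43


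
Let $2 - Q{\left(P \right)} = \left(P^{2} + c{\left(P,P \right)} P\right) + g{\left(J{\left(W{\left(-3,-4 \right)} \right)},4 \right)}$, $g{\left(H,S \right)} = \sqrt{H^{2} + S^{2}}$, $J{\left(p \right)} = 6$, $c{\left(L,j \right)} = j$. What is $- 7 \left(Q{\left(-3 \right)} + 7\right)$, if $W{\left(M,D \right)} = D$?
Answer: $63 + 14 \sqrt{13} \approx 113.48$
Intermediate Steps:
$Q{\left(P \right)} = 2 - 2 \sqrt{13} - 2 P^{2}$ ($Q{\left(P \right)} = 2 - \left(\left(P^{2} + P P\right) + \sqrt{6^{2} + 4^{2}}\right) = 2 - \left(\left(P^{2} + P^{2}\right) + \sqrt{36 + 16}\right) = 2 - \left(2 P^{2} + \sqrt{52}\right) = 2 - \left(2 P^{2} + 2 \sqrt{13}\right) = 2 - \left(2 \sqrt{13} + 2 P^{2}\right) = 2 - 2 \sqrt{13} - 2 P^{2}$)
$- 7 \left(Q{\left(-3 \right)} + 7\right) = - 7 \left(\left(2 - 2 \sqrt{13} - 2 \left(-3\right)^{2}\right) + 7\right) = - 7 \left(\left(2 - 2 \sqrt{13} - 18\right) + 7\right) = - 7 \left(\left(-16 - 2 \sqrt{13}\right) + 7\right) = - 7 \left(-9 - 2 \sqrt{13}\right) = 63 + 14 \sqrt{13}$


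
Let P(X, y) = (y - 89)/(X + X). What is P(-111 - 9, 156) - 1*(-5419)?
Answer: 1300493/240 ≈ 5418.7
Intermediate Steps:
P(X, y) = (-89 + y)/(2*X) (P(X, y) = (-89 + y)/((2*X)) = (-89 + y)*(1/(2*X)) = (-89 + y)/(2*X))
P(-111 - 9, 156) - 1*(-5419) = (-89 + 156)/(2*(-111 - 9)) - 1*(-5419) = (½)*67/(-120) + 5419 = (½)*(-1/120)*67 + 5419 = -67/240 + 5419 = 1300493/240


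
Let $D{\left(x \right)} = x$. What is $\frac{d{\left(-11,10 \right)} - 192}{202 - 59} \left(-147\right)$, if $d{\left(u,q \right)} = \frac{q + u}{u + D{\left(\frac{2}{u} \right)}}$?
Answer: $\frac{1156645}{5863} \approx 197.28$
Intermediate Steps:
$d{\left(u,q \right)} = \frac{q + u}{u + \frac{2}{u}}$
$\frac{d{\left(-11,10 \right)} - 192}{202 - 59} \left(-147\right) = \frac{- \frac{11 \left(10 - 11\right)}{2 + \left(-11\right)^{2}} - 192}{202 - 59} \left(-147\right) = \frac{\left(-11\right) \frac{1}{2 + 121} \left(-1\right) - 192}{143} \left(-147\right) = \left(\left(-11\right) \frac{1}{123} \left(-1\right) - 192\right) \frac{1}{143} \left(-147\right) = \left(\frac{11}{123} - 192\right) \frac{1}{143} \left(-147\right) = \left(- \frac{23605}{123}\right) \frac{1}{143} \left(-147\right) = \left(- \frac{23605}{17589}\right) \left(-147\right) = \frac{1156645}{5863}$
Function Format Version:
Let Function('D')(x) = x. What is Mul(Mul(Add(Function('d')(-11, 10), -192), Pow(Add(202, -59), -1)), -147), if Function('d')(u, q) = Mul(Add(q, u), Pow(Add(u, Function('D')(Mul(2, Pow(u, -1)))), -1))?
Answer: Rational(1156645, 5863) ≈ 197.28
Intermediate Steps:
Function('d')(u, q) = Mul(Pow(Add(u, Mul(2, Pow(u, -1))), -1), Add(q, u)) (Function('d')(u, q) = Mul(Add(q, u), Pow(Add(u, Mul(2, Pow(u, -1))), -1)) = Mul(Pow(Add(u, Mul(2, Pow(u, -1))), -1), Add(q, u)))
Mul(Mul(Add(Function('d')(-11, 10), -192), Pow(Add(202, -59), -1)), -147) = Mul(Mul(Add(Mul(-11, Pow(Add(2, Pow(-11, 2)), -1), Add(10, -11)), -192), Pow(Add(202, -59), -1)), -147) = Mul(Mul(Add(Mul(-11, Pow(Add(2, 121), -1), -1), -192), Pow(143, -1)), -147) = Mul(Mul(Add(Mul(-11, Pow(123, -1), -1), -192), Rational(1, 143)), -147) = Mul(Mul(Add(Mul(-11, Rational(1, 123), -1), -192), Rational(1, 143)), -147) = Mul(Mul(Add(Rational(11, 123), -192), Rational(1, 143)), -147) = Mul(Mul(Rational(-23605, 123), Rational(1, 143)), -147) = Mul(Rational(-23605, 17589), -147) = Rational(1156645, 5863)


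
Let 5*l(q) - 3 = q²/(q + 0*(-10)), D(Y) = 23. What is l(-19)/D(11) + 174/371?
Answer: 14074/42665 ≈ 0.32987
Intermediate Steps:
l(q) = ⅗ + q/5 (l(q) = ⅗ + (q²/(q + 0*(-10)))/5 = ⅗ + (q²/(q + 0))/5 = ⅗ + (q²/q)/5 = ⅗ + q/5)
l(-19)/D(11) + 174/371 = (⅗ + (⅕)*(-19))/23 + 174/371 = (⅗ - 19/5)*(1/23) + 174*(1/371) = -16/5*1/23 + 174/371 = -16/115 + 174/371 = 14074/42665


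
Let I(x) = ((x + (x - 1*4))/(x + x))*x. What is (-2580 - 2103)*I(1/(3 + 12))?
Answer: 45269/5 ≈ 9053.8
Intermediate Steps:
I(x) = -2 + x (I(x) = ((x + (x - 4))/((2*x)))*x = ((x + (-4 + x))*(1/(2*x)))*x = ((-4 + 2*x)*(1/(2*x)))*x = ((-4 + 2*x)/(2*x))*x = -2 + x)
(-2580 - 2103)*I(1/(3 + 12)) = (-2580 - 2103)*(-2 + 1/(3 + 12)) = -4683*(-2 + 1/15) = -4683*(-29/15) = 45269/5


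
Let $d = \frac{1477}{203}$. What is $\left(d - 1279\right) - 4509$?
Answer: $- \frac{167641}{29} \approx -5780.7$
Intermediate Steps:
$d = \frac{211}{29}$ ($d = 1477 \cdot \frac{1}{203} = \frac{211}{29} \approx 7.2759$)
$\left(d - 1279\right) - 4509 = \left(\frac{211}{29} - 1279\right) - 4509 = - \frac{36880}{29} - 4509 = - \frac{167641}{29}$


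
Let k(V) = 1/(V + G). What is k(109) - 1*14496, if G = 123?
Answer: -3363071/232 ≈ -14496.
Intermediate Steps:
k(V) = 1/(123 + V) (k(V) = 1/(V + 123) = 1/(123 + V))
k(109) - 1*14496 = 1/(123 + 109) - 1*14496 = 1/232 - 14496 = -3363071/232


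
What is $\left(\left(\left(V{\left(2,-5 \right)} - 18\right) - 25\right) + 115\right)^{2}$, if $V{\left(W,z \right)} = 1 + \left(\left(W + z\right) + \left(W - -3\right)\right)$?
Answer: $5625$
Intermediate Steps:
$V{\left(W,z \right)} = 4 + z + 2 W$ ($V{\left(W,z \right)} = 1 + \left(\left(W + z\right) + \left(W + 3\right)\right) = 1 + \left(\left(W + z\right) + \left(3 + W\right)\right) = 1 + \left(3 + z + 2 W\right) = 4 + z + 2 W$)
$\left(\left(\left(V{\left(2,-5 \right)} - 18\right) - 25\right) + 115\right)^{2} = \left(\left(\left(\left(4 - 5 + 2 \cdot 2\right) - 18\right) - 25\right) + 115\right)^{2} = \left(\left(\left(\left(4 - 5 + 4\right) - 18\right) - 25\right) + 115\right)^{2} = \left(\left(\left(3 - 18\right) - 25\right) + 115\right)^{2} = \left(\left(-15 - 25\right) + 115\right)^{2} = \left(-40 + 115\right)^{2} = 75^{2} = 5625$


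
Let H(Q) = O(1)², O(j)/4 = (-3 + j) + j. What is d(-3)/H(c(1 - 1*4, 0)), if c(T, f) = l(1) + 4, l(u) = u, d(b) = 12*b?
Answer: -9/4 ≈ -2.2500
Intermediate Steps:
c(T, f) = 5 (c(T, f) = 1 + 4 = 5)
O(j) = -12 + 8*j (O(j) = 4*((-3 + j) + j) = 4*(-3 + 2*j) = -12 + 8*j)
H(Q) = 16 (H(Q) = (-12 + 8*1)² = (-12 + 8)² = (-4)² = 16)
d(-3)/H(c(1 - 1*4, 0)) = (12*(-3))/16 = -36*1/16 = -9/4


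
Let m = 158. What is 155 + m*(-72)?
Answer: -11221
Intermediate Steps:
155 + m*(-72) = 155 + 158*(-72) = 155 - 11376 = -11221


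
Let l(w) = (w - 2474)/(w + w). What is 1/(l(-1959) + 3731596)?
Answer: 3918/14620397561 ≈ 2.6798e-7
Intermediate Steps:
l(w) = (-2474 + w)/(2*w) (l(w) = (-2474 + w)/((2*w)) = (-2474 + w)*(1/(2*w)) = (-2474 + w)/(2*w))
1/(l(-1959) + 3731596) = 1/((½)*(-2474 - 1959)/(-1959) + 3731596) = 1/((½)*(-1/1959)*(-4433) + 3731596) = 1/(4433/3918 + 3731596) = 1/(14620397561/3918) = 3918/14620397561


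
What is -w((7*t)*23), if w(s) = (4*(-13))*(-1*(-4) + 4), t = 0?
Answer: 416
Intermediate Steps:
w(s) = -416 (w(s) = -52*(4 + 4) = -52*8 = -416)
-w((7*t)*23) = -1*(-416) = 416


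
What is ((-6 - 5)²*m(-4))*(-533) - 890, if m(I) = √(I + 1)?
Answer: -890 - 64493*I*√3 ≈ -890.0 - 1.1171e+5*I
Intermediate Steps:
m(I) = √(1 + I)
((-6 - 5)²*m(-4))*(-533) - 890 = ((-6 - 5)²*√(1 - 4))*(-533) - 890 = ((-11)²*√(-3))*(-533) - 890 = (121*(I*√3))*(-533) - 890 = (121*I*√3)*(-533) - 890 = -64493*I*√3 - 890 = -890 - 64493*I*√3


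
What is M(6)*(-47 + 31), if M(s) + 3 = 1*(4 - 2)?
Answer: 16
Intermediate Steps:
M(s) = -1 (M(s) = -3 + 1*(4 - 2) = -3 + 1*2 = -3 + 2 = -1)
M(6)*(-47 + 31) = -(-47 + 31) = -1*(-16) = 16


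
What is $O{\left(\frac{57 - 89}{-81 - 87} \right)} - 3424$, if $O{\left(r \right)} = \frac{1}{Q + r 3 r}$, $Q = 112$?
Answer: $- \frac{56427373}{16480} \approx -3424.0$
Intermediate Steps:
$O{\left(r \right)} = \frac{1}{112 + 3 r^{2}}$ ($O{\left(r \right)} = \frac{1}{112 + r 3 r} = \frac{1}{112 + 3 r r} = \frac{1}{112 + 3 r^{2}}$)
$O{\left(\frac{57 - 89}{-81 - 87} \right)} - 3424 = \frac{1}{112 + 3 \left(\frac{57 - 89}{-81 - 87}\right)^{2}} - 3424 = \frac{1}{112 + 3 \left(- \frac{32}{-168}\right)^{2}} - 3424 = \frac{1}{112 + 3 \left(\left(-32\right) \left(- \frac{1}{168}\right)\right)^{2}} - 3424 = \frac{1}{112 + 3 \left(\frac{4}{21}\right)^{2}} - 3424 = \frac{1}{112 + 3 \cdot \frac{16}{441}} - 3424 = \frac{1}{112 + \frac{16}{147}} - 3424 = \frac{1}{\frac{16480}{147}} - 3424 = \frac{147}{16480} - 3424 = - \frac{56427373}{16480}$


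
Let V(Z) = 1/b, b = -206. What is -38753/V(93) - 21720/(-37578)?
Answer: 49998271654/6263 ≈ 7.9831e+6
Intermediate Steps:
V(Z) = -1/206 (V(Z) = 1/(-206) = -1/206)
-38753/V(93) - 21720/(-37578) = -38753/(-1/206) - 21720/(-37578) = -38753*(-206) - 21720*(-1/37578) = 7983118 + 3620/6263 = 49998271654/6263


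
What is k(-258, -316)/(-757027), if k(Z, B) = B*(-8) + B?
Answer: -2212/757027 ≈ -0.0029220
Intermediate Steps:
k(Z, B) = -7*B (k(Z, B) = -8*B + B = -7*B)
k(-258, -316)/(-757027) = -7*(-316)/(-757027) = 2212*(-1/757027) = -2212/757027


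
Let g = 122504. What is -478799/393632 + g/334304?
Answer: -3495091449/4112273504 ≈ -0.84992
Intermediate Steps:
-478799/393632 + g/334304 = -478799/393632 + 122504/334304 = -478799*1/393632 + 122504*(1/334304) = -478799/393632 + 15313/41788 = -3495091449/4112273504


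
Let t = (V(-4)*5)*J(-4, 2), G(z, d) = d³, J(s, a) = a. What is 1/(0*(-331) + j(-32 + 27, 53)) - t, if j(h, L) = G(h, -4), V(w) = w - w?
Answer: -1/64 ≈ -0.015625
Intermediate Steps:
V(w) = 0
j(h, L) = -64 (j(h, L) = (-4)³ = -64)
t = 0 (t = (0*5)*2 = 0*2 = 0)
1/(0*(-331) + j(-32 + 27, 53)) - t = 1/(0*(-331) - 64) - 1*0 = 1/(0 - 64) + 0 = 1/(-64) + 0 = -1/64 + 0 = -1/64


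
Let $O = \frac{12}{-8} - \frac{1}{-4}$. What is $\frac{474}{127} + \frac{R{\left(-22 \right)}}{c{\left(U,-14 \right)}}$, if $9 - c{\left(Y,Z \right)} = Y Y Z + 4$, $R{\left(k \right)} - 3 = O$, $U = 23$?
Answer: $\frac{14052145}{3764788} \approx 3.7325$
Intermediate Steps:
$O = - \frac{5}{4}$ ($O = 12 \left(- \frac{1}{8}\right) - - \frac{1}{4} = - \frac{3}{2} + \frac{1}{4} = - \frac{5}{4} \approx -1.25$)
$R{\left(k \right)} = \frac{7}{4}$ ($R{\left(k \right)} = 3 - \frac{5}{4} = \frac{7}{4}$)
$c{\left(Y,Z \right)} = 5 - Z Y^{2}$ ($c{\left(Y,Z \right)} = 9 - \left(Y Y Z + 4\right) = 9 - \left(Y^{2} Z + 4\right) = 9 - \left(Z Y^{2} + 4\right) = 9 - \left(4 + Z Y^{2}\right) = 5 - Z Y^{2}$)
$\frac{474}{127} + \frac{R{\left(-22 \right)}}{c{\left(U,-14 \right)}} = \frac{474}{127} + \frac{7}{4 \left(5 - - 14 \cdot 23^{2}\right)} = 474 \cdot \frac{1}{127} + \frac{7}{4 \left(5 - \left(-14\right) 529\right)} = \frac{474}{127} + \frac{7}{4 \left(5 + 7406\right)} = \frac{474}{127} + \frac{7}{4 \cdot 7411} = \frac{474}{127} + \frac{7}{4} \cdot \frac{1}{7411} = \frac{474}{127} + \frac{7}{29644} = \frac{14052145}{3764788}$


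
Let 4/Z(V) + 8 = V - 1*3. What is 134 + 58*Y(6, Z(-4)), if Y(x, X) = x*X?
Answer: 206/5 ≈ 41.200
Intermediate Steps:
Z(V) = 4/(-11 + V) (Z(V) = 4/(-8 + (V - 1*3)) = 4/(-8 + (V - 3)) = 4/(-8 + (-3 + V)) = 4/(-11 + V))
Y(x, X) = X*x
134 + 58*Y(6, Z(-4)) = 134 + 58*((4/(-11 - 4))*6) = 134 + 58*((4/(-15))*6) = 134 + 58*((4*(-1/15))*6) = 134 + 58*(-4/15*6) = 134 + 58*(-8/5) = 134 - 464/5 = 206/5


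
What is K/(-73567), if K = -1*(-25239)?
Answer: -25239/73567 ≈ -0.34307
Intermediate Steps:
K = 25239
K/(-73567) = 25239/(-73567) = 25239*(-1/73567) = -25239/73567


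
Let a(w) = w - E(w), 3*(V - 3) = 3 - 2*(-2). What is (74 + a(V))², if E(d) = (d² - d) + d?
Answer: 209764/81 ≈ 2589.7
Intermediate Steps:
E(d) = d²
V = 16/3 (V = 3 + (3 - 2*(-2))/3 = 3 + (3 + 4)/3 = 3 + (⅓)*7 = 3 + 7/3 = 16/3 ≈ 5.3333)
a(w) = w - w²
(74 + a(V))² = (74 + 16*(1 - 1*16/3)/3)² = (74 + 16*(1 - 16/3)/3)² = (74 + (16/3)*(-13/3))² = (74 - 208/9)² = (458/9)² = 209764/81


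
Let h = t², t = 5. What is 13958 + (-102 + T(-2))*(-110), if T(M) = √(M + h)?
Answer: 25178 - 110*√23 ≈ 24650.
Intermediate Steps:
h = 25 (h = 5² = 25)
T(M) = √(25 + M) (T(M) = √(M + 25) = √(25 + M))
13958 + (-102 + T(-2))*(-110) = 13958 + (-102 + √(25 - 2))*(-110) = 13958 + (-102 + √23)*(-110) = 13958 + (11220 - 110*√23) = 25178 - 110*√23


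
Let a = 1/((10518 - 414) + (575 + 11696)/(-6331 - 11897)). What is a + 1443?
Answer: 37963980513/26309063 ≈ 1443.0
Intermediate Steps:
a = 2604/26309063 (a = 1/(10104 + 12271/(-18228)) = 1/(10104 + 12271*(-1/18228)) = 1/(10104 - 1753/2604) = 1/(26309063/2604) = 2604/26309063 ≈ 9.8977e-5)
a + 1443 = 2604/26309063 + 1443 = 37963980513/26309063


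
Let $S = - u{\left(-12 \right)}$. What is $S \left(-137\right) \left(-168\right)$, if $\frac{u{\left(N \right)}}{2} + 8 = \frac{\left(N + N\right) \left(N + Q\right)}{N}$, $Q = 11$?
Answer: $460320$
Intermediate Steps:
$u{\left(N \right)} = 28 + 4 N$ ($u{\left(N \right)} = -16 + 2 \frac{\left(N + N\right) \left(N + 11\right)}{N} = -16 + 2 \frac{2 N \left(11 + N\right)}{N} = -16 + 2 \left(22 + 2 N\right) = -16 + \left(44 + 4 N\right) = 28 + 4 N$)
$S = 20$ ($S = - (28 + 4 \left(-12\right)) = - (28 - 48) = \left(-1\right) \left(-20\right) = 20$)
$S \left(-137\right) \left(-168\right) = 20 \left(-137\right) \left(-168\right) = \left(-2740\right) \left(-168\right) = 460320$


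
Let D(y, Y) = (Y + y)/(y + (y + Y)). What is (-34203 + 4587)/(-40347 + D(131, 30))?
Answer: 8647872/11781163 ≈ 0.73404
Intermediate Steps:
D(y, Y) = (Y + y)/(Y + 2*y) (D(y, Y) = (Y + y)/(y + (Y + y)) = (Y + y)/(Y + 2*y))
(-34203 + 4587)/(-40347 + D(131, 30)) = (-34203 + 4587)/(-40347 + (30 + 131)/(30 + 2*131)) = -29616/(-40347 + 161/(30 + 262)) = -29616/(-40347 + 161/292) = -29616/(-11781163/292) = -29616*(-292/11781163) = 8647872/11781163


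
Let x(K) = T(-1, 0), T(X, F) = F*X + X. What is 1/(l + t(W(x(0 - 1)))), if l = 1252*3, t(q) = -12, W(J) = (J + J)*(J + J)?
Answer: 1/3744 ≈ 0.00026709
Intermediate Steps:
T(X, F) = X + F*X
x(K) = -1 (x(K) = -(1 + 0) = -1*1 = -1)
W(J) = 4*J**2 (W(J) = (2*J)*(2*J) = 4*J**2)
l = 3756
1/(l + t(W(x(0 - 1)))) = 1/(3756 - 12) = 1/3744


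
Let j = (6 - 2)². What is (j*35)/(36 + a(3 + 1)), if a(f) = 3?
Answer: 560/39 ≈ 14.359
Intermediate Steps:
j = 16 (j = 4² = 16)
(j*35)/(36 + a(3 + 1)) = (16*35)/(36 + 3) = 560/39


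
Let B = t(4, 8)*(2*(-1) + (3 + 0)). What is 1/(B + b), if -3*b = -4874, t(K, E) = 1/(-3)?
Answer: 3/4873 ≈ 0.00061564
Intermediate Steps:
t(K, E) = -⅓
B = -⅓ (B = -(2*(-1) + (3 + 0))/3 = -(-2 + 3)/3 = -⅓*1 = -⅓ ≈ -0.33333)
b = 4874/3 (b = -⅓*(-4874) = 4874/3 ≈ 1624.7)
1/(B + b) = 1/(-⅓ + 4874/3) = 1/(4873/3) = 3/4873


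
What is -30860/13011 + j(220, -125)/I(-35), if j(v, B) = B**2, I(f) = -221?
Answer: -210116935/2875431 ≈ -73.073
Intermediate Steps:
-30860/13011 + j(220, -125)/I(-35) = -30860/13011 + (-125)**2/(-221) = -30860*1/13011 + 15625*(-1/221) = -30860/13011 - 15625/221 = -210116935/2875431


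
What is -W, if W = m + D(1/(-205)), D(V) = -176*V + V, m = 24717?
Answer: -1013432/41 ≈ -24718.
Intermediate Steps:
D(V) = -175*V
W = 1013432/41 (W = 24717 - 175/(-205) = 24717 - 175*(-1/205) = 24717 + 35/41 = 1013432/41 ≈ 24718.)
-W = -1*1013432/41 = -1013432/41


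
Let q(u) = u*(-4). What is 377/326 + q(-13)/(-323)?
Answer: 104819/105298 ≈ 0.99545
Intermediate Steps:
q(u) = -4*u
377/326 + q(-13)/(-323) = 377/326 - 4*(-13)/(-323) = 377*(1/326) + 52*(-1/323) = 377/326 - 52/323 = 104819/105298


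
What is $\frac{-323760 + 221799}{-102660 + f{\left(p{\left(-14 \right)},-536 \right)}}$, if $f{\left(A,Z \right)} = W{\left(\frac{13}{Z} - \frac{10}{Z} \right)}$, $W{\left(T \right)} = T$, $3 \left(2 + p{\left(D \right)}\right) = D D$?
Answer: $\frac{18217032}{18341921} \approx 0.99319$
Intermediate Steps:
$p{\left(D \right)} = -2 + \frac{D^{2}}{3}$ ($p{\left(D \right)} = -2 + \frac{D D}{3} = -2 + \frac{D^{2}}{3}$)
$f{\left(A,Z \right)} = \frac{3}{Z}$ ($f{\left(A,Z \right)} = \frac{13}{Z} - \frac{10}{Z} = \frac{3}{Z}$)
$\frac{-323760 + 221799}{-102660 + f{\left(p{\left(-14 \right)},-536 \right)}} = \frac{-323760 + 221799}{-102660 + \frac{3}{-536}} = - \frac{101961}{-102660 + 3 \left(- \frac{1}{536}\right)} = - \frac{101961}{-102660 - \frac{3}{536}} = - \frac{101961}{- \frac{55025763}{536}} = \left(-101961\right) \left(- \frac{536}{55025763}\right) = \frac{18217032}{18341921}$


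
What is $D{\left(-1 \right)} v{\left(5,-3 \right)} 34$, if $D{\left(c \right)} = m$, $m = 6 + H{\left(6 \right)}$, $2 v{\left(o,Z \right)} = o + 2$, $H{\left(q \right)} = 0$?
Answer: $714$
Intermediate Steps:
$v{\left(o,Z \right)} = 1 + \frac{o}{2}$ ($v{\left(o,Z \right)} = \frac{o + 2}{2} = \frac{2 + o}{2} = 1 + \frac{o}{2}$)
$m = 6$ ($m = 6 + 0 = 6$)
$D{\left(c \right)} = 6$
$D{\left(-1 \right)} v{\left(5,-3 \right)} 34 = 6 \left(1 + \frac{1}{2} \cdot 5\right) 34 = 6 \left(1 + \frac{5}{2}\right) 34 = 6 \cdot \frac{7}{2} \cdot 34 = 21 \cdot 34 = 714$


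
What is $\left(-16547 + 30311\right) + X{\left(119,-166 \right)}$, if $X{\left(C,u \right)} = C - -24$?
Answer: $13907$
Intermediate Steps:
$X{\left(C,u \right)} = 24 + C$ ($X{\left(C,u \right)} = C + 24 = 24 + C$)
$\left(-16547 + 30311\right) + X{\left(119,-166 \right)} = \left(-16547 + 30311\right) + \left(24 + 119\right) = 13764 + 143 = 13907$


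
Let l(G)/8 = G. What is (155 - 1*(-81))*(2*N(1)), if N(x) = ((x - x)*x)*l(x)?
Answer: 0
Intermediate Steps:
l(G) = 8*G
N(x) = 0 (N(x) = ((x - x)*x)*(8*x) = (0*x)*(8*x) = 0*(8*x) = 0)
(155 - 1*(-81))*(2*N(1)) = (155 - 1*(-81))*(2*0) = (155 + 81)*0 = 236*0 = 0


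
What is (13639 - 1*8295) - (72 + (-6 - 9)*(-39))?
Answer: 4687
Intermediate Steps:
(13639 - 1*8295) - (72 + (-6 - 9)*(-39)) = (13639 - 8295) - (72 - 15*(-39)) = 5344 - (72 + 585) = 5344 - 1*657 = 5344 - 657 = 4687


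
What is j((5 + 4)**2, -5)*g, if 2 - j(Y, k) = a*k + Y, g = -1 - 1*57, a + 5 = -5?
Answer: 7482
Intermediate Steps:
a = -10 (a = -5 - 5 = -10)
g = -58 (g = -1 - 57 = -58)
j(Y, k) = 2 - Y + 10*k (j(Y, k) = 2 - (-10*k + Y) = 2 - (Y - 10*k) = 2 + (-Y + 10*k) = 2 - Y + 10*k)
j((5 + 4)**2, -5)*g = (2 - (5 + 4)**2 + 10*(-5))*(-58) = (2 - 1*9**2 - 50)*(-58) = (2 - 1*81 - 50)*(-58) = (2 - 81 - 50)*(-58) = -129*(-58) = 7482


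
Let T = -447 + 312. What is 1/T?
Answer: -1/135 ≈ -0.0074074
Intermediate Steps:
T = -135
1/T = 1/(-135) = -1/135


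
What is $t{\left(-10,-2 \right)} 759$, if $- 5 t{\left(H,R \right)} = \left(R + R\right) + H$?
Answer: $\frac{10626}{5} \approx 2125.2$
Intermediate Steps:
$t{\left(H,R \right)} = - \frac{2 R}{5} - \frac{H}{5}$ ($t{\left(H,R \right)} = - \frac{\left(R + R\right) + H}{5} = - \frac{2 R + H}{5} = - \frac{H + 2 R}{5} = - \frac{2 R}{5} - \frac{H}{5}$)
$t{\left(-10,-2 \right)} 759 = \left(\left(- \frac{2}{5}\right) \left(-2\right) - -2\right) 759 = \left(\frac{4}{5} + 2\right) 759 = \frac{14}{5} \cdot 759 = \frac{10626}{5}$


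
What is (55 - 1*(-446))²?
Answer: 251001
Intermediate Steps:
(55 - 1*(-446))² = (55 + 446)² = 501² = 251001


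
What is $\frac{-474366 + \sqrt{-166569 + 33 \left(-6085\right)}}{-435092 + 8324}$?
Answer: $\frac{79061}{71128} - \frac{i \sqrt{367374}}{426768} \approx 1.1115 - 0.0014202 i$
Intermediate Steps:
$\frac{-474366 + \sqrt{-166569 + 33 \left(-6085\right)}}{-435092 + 8324} = \frac{-474366 + \sqrt{-166569 - 200805}}{-426768} = \left(-474366 + \sqrt{-367374}\right) \left(- \frac{1}{426768}\right) = \left(-474366 + i \sqrt{367374}\right) \left(- \frac{1}{426768}\right) = \frac{79061}{71128} - \frac{i \sqrt{367374}}{426768}$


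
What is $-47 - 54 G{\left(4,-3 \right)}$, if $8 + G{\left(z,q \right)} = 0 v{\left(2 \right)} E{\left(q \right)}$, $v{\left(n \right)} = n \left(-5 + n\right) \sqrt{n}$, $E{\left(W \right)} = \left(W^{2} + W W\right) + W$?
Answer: $385$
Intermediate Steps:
$E{\left(W \right)} = W + 2 W^{2}$ ($E{\left(W \right)} = \left(W^{2} + W^{2}\right) + W = 2 W^{2} + W = W + 2 W^{2}$)
$v{\left(n \right)} = n^{\frac{3}{2}} \left(-5 + n\right)$ ($v{\left(n \right)} = n \sqrt{n} \left(-5 + n\right) = n^{\frac{3}{2}} \left(-5 + n\right)$)
$G{\left(z,q \right)} = -8$ ($G{\left(z,q \right)} = -8 + 0 \cdot 2^{\frac{3}{2}} \left(-5 + 2\right) q \left(1 + 2 q\right) = -8 + 0 \cdot 2 \sqrt{2} \left(-3\right) q \left(1 + 2 q\right) = -8 + 0 \left(- 6 \sqrt{2}\right) q \left(1 + 2 q\right) = -8 + 0 q \left(1 + 2 q\right) = -8 + 0 = -8$)
$-47 - 54 G{\left(4,-3 \right)} = -47 - -432 = -47 + 432 = 385$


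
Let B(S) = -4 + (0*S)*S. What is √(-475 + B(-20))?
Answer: I*√479 ≈ 21.886*I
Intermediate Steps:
B(S) = -4 (B(S) = -4 + 0*S = -4 + 0 = -4)
√(-475 + B(-20)) = √(-475 - 4) = √(-479) = I*√479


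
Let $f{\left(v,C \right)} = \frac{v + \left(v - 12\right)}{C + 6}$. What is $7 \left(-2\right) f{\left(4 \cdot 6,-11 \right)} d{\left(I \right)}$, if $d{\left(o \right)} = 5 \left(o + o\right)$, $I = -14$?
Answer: $-14112$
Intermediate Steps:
$f{\left(v,C \right)} = \frac{-12 + 2 v}{6 + C}$ ($f{\left(v,C \right)} = \frac{v + \left(-12 + v\right)}{6 + C} = \frac{-12 + 2 v}{6 + C}$)
$d{\left(o \right)} = 10 o$ ($d{\left(o \right)} = 5 \cdot 2 o = 10 o$)
$7 \left(-2\right) f{\left(4 \cdot 6,-11 \right)} d{\left(I \right)} = 7 \left(-2\right) \frac{2 \left(-6 + 4 \cdot 6\right)}{6 - 11} \cdot 10 \left(-14\right) = - 14 \frac{2 \left(-6 + 24\right)}{-5} \left(-140\right) = - 14 \cdot 2 \left(- \frac{1}{5}\right) 18 \left(-140\right) = \left(-14\right) \left(- \frac{36}{5}\right) \left(-140\right) = \frac{504}{5} \left(-140\right) = -14112$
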